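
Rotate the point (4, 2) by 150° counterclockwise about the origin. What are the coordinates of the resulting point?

Rotation matrix for 150°: [[cos 150°, -sin 150°], [sin 150°, cos 150°]] ≈ [[-0.866025, -0.500000], [0.500000, -0.866025]]
[[-0.866025, -0.500000], [0.500000, -0.866025]] × [4, 2]ᵀ ≈ [-4.4641, 0.2679]ᵀ
Result: (-4.4641, 0.2679)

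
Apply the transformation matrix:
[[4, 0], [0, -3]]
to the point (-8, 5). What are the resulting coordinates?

Matrix multiplication:
[[4, 0], [0, -3]] × [-8, 5]ᵀ
= [(4)(-8) + (0)(5), (0)(-8) + (-3)(5)]ᵀ
= [-32, -15]ᵀ
Result: (-32, -15)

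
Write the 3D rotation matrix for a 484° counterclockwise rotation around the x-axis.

Rotation matrix for counterclockwise 484° around x-axis:
cos(484°) = -0.5592, sin(484°) = 0.8290
Result: [[1, 0, 0], [0, -0.5592, -0.8290], [0, 0.8290, -0.5592]]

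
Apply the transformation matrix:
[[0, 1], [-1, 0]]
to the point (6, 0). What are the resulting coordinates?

Matrix multiplication:
[[0, 1], [-1, 0]] × [6, 0]ᵀ
= [(0)(6) + (1)(0), (-1)(6) + (0)(0)]ᵀ
= [0, -6]ᵀ
Result: (0, -6)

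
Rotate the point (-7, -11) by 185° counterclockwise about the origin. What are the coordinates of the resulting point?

Rotation matrix for 185°: [[cos 185°, -sin 185°], [sin 185°, cos 185°]] ≈ [[-0.996195, 0.087156], [-0.087156, -0.996195]]
[[-0.996195, 0.087156], [-0.087156, -0.996195]] × [-7, -11]ᵀ ≈ [6.0146, 11.5682]ᵀ
Result: (6.0146, 11.5682)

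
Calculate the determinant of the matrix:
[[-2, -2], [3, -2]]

For a 2×2 matrix [[a, b], [c, d]], det = ad - bc
det = (-2)(-2) - (-2)(3) = 4 - -6 = 10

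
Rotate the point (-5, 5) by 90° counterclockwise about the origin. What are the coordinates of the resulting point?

Rotation matrix for 90°: [[cos 90°, -sin 90°], [sin 90°, cos 90°]] = [[0, -1], [1, 0]]
[[0, -1], [1, 0]] × [-5, 5]ᵀ = [-5, -5]ᵀ
Result: (-5, -5)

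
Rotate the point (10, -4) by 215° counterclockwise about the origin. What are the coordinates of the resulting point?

Rotation matrix for 215°: [[cos 215°, -sin 215°], [sin 215°, cos 215°]] ≈ [[-0.819152, 0.573576], [-0.573576, -0.819152]]
[[-0.819152, 0.573576], [-0.573576, -0.819152]] × [10, -4]ᵀ ≈ [-10.4858, -2.4592]ᵀ
Result: (-10.4858, -2.4592)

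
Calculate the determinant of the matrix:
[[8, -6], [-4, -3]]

For a 2×2 matrix [[a, b], [c, d]], det = ad - bc
det = (8)(-3) - (-6)(-4) = -24 - 24 = -48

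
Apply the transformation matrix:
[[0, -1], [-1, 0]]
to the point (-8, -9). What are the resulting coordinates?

Matrix multiplication:
[[0, -1], [-1, 0]] × [-8, -9]ᵀ
= [(0)(-8) + (-1)(-9), (-1)(-8) + (0)(-9)]ᵀ
= [9, 8]ᵀ
Result: (9, 8)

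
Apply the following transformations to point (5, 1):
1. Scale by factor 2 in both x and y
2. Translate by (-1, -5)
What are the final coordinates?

Step 1: Scale (5, 1) by 2 → (10, 2)
Step 2: Translate by (-1, -5) → (9, -3)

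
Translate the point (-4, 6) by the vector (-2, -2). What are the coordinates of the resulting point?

Translation by (-2, -2) (homogeneous matrix [[1, 0, -2], [0, 1, -2], [0, 0, 1]]):
x' = -4 + -2 = -6
y' = 6 + -2 = 4
Result: (-6, 4)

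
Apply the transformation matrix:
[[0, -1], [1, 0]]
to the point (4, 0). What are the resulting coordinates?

Matrix multiplication:
[[0, -1], [1, 0]] × [4, 0]ᵀ
= [(0)(4) + (-1)(0), (1)(4) + (0)(0)]ᵀ
= [0, 4]ᵀ
Result: (0, 4)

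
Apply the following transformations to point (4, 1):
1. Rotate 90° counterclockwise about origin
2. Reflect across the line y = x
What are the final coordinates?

Step 1: Rotate 90° → (-1, 4)
Step 2: Reflect across line y = x → (4, -1)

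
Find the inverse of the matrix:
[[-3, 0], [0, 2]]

For [[a,b],[c,d]], inverse = (1/det)·[[d,-b],[-c,a]]
det = (-3)(2) - (0)(0) = -6 - 0 = -6
Inverse = (1/-6)·[[2, 0], [0, -3]]
= [[-1/3, 0], [0, 1/2]]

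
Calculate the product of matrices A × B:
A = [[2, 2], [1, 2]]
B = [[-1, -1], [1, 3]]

Matrix multiplication:
C[0][0] = 2×-1 + 2×1 = 0
C[0][1] = 2×-1 + 2×3 = 4
C[1][0] = 1×-1 + 2×1 = 1
C[1][1] = 1×-1 + 2×3 = 5
Result: [[0, 4], [1, 5]]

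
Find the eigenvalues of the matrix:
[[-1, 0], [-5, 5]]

Characteristic equation: det(A - λI) = 0
λ² - (trace)λ + (det) = 0
trace = -1 + 5 = 4, det = (-1)(5) - (0)(-5) = -5
λ² - (4)λ + (-5) = 0
λ = (4 ± √((4)² - 4·(-5))) / 2 = (4 ± √36) / 2
Solving: λ = -1, 5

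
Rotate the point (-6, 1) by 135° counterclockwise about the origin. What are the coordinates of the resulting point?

Rotation matrix for 135°: [[cos 135°, -sin 135°], [sin 135°, cos 135°]] ≈ [[-0.707107, -0.707107], [0.707107, -0.707107]]
[[-0.707107, -0.707107], [0.707107, -0.707107]] × [-6, 1]ᵀ ≈ [3.5355, -4.9497]ᵀ
Result: (3.5355, -4.9497)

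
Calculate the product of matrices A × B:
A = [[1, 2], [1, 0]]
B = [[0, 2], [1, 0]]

Matrix multiplication:
C[0][0] = 1×0 + 2×1 = 2
C[0][1] = 1×2 + 2×0 = 2
C[1][0] = 1×0 + 0×1 = 0
C[1][1] = 1×2 + 0×0 = 2
Result: [[2, 2], [0, 2]]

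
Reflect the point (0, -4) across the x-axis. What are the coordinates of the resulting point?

Reflection across x-axis: (0, -4) → (0, 4)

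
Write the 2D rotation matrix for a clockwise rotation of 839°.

Rotation matrix formula: [[cos θ, -sin θ], [sin θ, cos θ]]
A clockwise rotation by 839° is equivalent to a counterclockwise rotation by -839°.
For θ = -839°:
cos(-839°) = -0.4848
sin(-839°) = -0.8746
Result: [[-0.4848, 0.8746], [-0.8746, -0.4848]]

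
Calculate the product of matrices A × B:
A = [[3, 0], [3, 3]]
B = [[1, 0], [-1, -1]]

Matrix multiplication:
C[0][0] = 3×1 + 0×-1 = 3
C[0][1] = 3×0 + 0×-1 = 0
C[1][0] = 3×1 + 3×-1 = 0
C[1][1] = 3×0 + 3×-1 = -3
Result: [[3, 0], [0, -3]]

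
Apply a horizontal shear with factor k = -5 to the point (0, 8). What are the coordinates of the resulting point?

Shear matrix for horizontal shear with factor k = -5:
[[1, -5], [0, 1]]
Result: (0, 8) → (-40, 8)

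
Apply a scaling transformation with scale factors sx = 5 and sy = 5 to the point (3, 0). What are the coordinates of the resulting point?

Scaling matrix:
[[5, 0], [0, 5]]
Result: (3 × 5, 0 × 5) = (15, 0)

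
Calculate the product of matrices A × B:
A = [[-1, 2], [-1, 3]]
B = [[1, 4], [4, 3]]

Matrix multiplication:
C[0][0] = -1×1 + 2×4 = 7
C[0][1] = -1×4 + 2×3 = 2
C[1][0] = -1×1 + 3×4 = 11
C[1][1] = -1×4 + 3×3 = 5
Result: [[7, 2], [11, 5]]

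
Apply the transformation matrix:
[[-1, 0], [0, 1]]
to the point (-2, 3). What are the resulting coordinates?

Matrix multiplication:
[[-1, 0], [0, 1]] × [-2, 3]ᵀ
= [(-1)(-2) + (0)(3), (0)(-2) + (1)(3)]ᵀ
= [2, 3]ᵀ
Result: (2, 3)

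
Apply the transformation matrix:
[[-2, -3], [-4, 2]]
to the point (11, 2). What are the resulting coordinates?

Matrix multiplication:
[[-2, -3], [-4, 2]] × [11, 2]ᵀ
= [(-2)(11) + (-3)(2), (-4)(11) + (2)(2)]ᵀ
= [-28, -40]ᵀ
Result: (-28, -40)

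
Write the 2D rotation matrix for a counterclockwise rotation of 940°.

Rotation matrix formula: [[cos θ, -sin θ], [sin θ, cos θ]]
For θ = 940°:
cos(940°) = -0.7660
sin(940°) = -0.6428
Result: [[-0.7660, 0.6428], [-0.6428, -0.7660]]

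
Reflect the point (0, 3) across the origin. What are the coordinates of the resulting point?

Reflection across origin: (0, 3) → (0, -3)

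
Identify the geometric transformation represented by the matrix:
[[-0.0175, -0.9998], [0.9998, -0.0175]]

This matrix represents: rotation by 91° counterclockwise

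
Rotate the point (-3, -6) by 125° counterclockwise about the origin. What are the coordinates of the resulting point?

Rotation matrix for 125°: [[cos 125°, -sin 125°], [sin 125°, cos 125°]] ≈ [[-0.573576, -0.819152], [0.819152, -0.573576]]
[[-0.573576, -0.819152], [0.819152, -0.573576]] × [-3, -6]ᵀ ≈ [6.6356, 0.9840]ᵀ
Result: (6.6356, 0.9840)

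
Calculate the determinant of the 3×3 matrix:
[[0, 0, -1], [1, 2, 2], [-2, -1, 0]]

Expansion along first row:
det = 0·det([[2,2],[-1,0]]) - 0·det([[1,2],[-2,0]]) + -1·det([[1,2],[-2,-1]])
    = 0·(2·0 - 2·-1) - 0·(1·0 - 2·-2) + -1·(1·-1 - 2·-2)
    = 0·2 - 0·4 + -1·3
    = 0 + 0 + -3 = -3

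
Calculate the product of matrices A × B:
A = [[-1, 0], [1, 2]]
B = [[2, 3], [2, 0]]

Matrix multiplication:
C[0][0] = -1×2 + 0×2 = -2
C[0][1] = -1×3 + 0×0 = -3
C[1][0] = 1×2 + 2×2 = 6
C[1][1] = 1×3 + 2×0 = 3
Result: [[-2, -3], [6, 3]]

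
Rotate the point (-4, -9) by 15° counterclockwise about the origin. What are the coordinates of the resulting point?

Rotation matrix for 15°: [[cos 15°, -sin 15°], [sin 15°, cos 15°]] ≈ [[0.965926, -0.258819], [0.258819, 0.965926]]
[[0.965926, -0.258819], [0.258819, 0.965926]] × [-4, -9]ᵀ ≈ [-1.5343, -9.7286]ᵀ
Result: (-1.5343, -9.7286)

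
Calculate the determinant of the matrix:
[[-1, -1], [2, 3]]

For a 2×2 matrix [[a, b], [c, d]], det = ad - bc
det = (-1)(3) - (-1)(2) = -3 - -2 = -1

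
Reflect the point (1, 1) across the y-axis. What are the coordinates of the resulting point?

Reflection across y-axis: (1, 1) → (-1, 1)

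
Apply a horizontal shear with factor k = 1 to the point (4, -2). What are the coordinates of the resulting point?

Shear matrix for horizontal shear with factor k = 1:
[[1, 1], [0, 1]]
Result: (4, -2) → (2, -2)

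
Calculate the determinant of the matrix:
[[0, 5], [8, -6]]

For a 2×2 matrix [[a, b], [c, d]], det = ad - bc
det = (0)(-6) - (5)(8) = 0 - 40 = -40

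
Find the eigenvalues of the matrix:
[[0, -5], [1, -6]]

Characteristic equation: det(A - λI) = 0
λ² - (trace)λ + (det) = 0
trace = 0 + -6 = -6, det = (0)(-6) - (-5)(1) = 5
λ² - (-6)λ + (5) = 0
λ = (-6 ± √((-6)² - 4·(5))) / 2 = (-6 ± √16) / 2
Solving: λ = -5, -1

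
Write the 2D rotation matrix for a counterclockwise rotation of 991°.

Rotation matrix formula: [[cos θ, -sin θ], [sin θ, cos θ]]
For θ = 991°:
cos(991°) = 0.0175
sin(991°) = -0.9998
Result: [[0.0175, 0.9998], [-0.9998, 0.0175]]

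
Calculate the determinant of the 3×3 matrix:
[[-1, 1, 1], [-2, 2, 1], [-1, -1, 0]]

Expansion along first row:
det = -1·det([[2,1],[-1,0]]) - 1·det([[-2,1],[-1,0]]) + 1·det([[-2,2],[-1,-1]])
    = -1·(2·0 - 1·-1) - 1·(-2·0 - 1·-1) + 1·(-2·-1 - 2·-1)
    = -1·1 - 1·1 + 1·4
    = -1 + -1 + 4 = 2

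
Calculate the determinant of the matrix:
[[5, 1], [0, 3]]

For a 2×2 matrix [[a, b], [c, d]], det = ad - bc
det = (5)(3) - (1)(0) = 15 - 0 = 15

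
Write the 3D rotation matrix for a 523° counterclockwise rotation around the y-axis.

Rotation matrix for counterclockwise 523° around y-axis:
cos(523°) = -0.9563, sin(523°) = 0.2924
Result: [[-0.9563, 0, 0.2924], [0, 1, 0], [-0.2924, 0, -0.9563]]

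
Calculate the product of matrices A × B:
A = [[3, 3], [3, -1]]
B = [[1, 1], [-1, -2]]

Matrix multiplication:
C[0][0] = 3×1 + 3×-1 = 0
C[0][1] = 3×1 + 3×-2 = -3
C[1][0] = 3×1 + -1×-1 = 4
C[1][1] = 3×1 + -1×-2 = 5
Result: [[0, -3], [4, 5]]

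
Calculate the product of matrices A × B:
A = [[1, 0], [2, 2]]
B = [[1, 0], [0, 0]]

Matrix multiplication:
C[0][0] = 1×1 + 0×0 = 1
C[0][1] = 1×0 + 0×0 = 0
C[1][0] = 2×1 + 2×0 = 2
C[1][1] = 2×0 + 2×0 = 0
Result: [[1, 0], [2, 0]]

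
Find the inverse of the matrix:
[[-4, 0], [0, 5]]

For [[a,b],[c,d]], inverse = (1/det)·[[d,-b],[-c,a]]
det = (-4)(5) - (0)(0) = -20 - 0 = -20
Inverse = (1/-20)·[[5, 0], [0, -4]]
= [[-1/4, 0], [0, 1/5]]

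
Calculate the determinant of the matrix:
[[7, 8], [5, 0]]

For a 2×2 matrix [[a, b], [c, d]], det = ad - bc
det = (7)(0) - (8)(5) = 0 - 40 = -40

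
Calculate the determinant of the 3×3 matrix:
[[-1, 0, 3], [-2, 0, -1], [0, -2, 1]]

Expansion along first row:
det = -1·det([[0,-1],[-2,1]]) - 0·det([[-2,-1],[0,1]]) + 3·det([[-2,0],[0,-2]])
    = -1·(0·1 - -1·-2) - 0·(-2·1 - -1·0) + 3·(-2·-2 - 0·0)
    = -1·-2 - 0·-2 + 3·4
    = 2 + 0 + 12 = 14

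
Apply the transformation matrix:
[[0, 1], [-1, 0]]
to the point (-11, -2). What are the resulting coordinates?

Matrix multiplication:
[[0, 1], [-1, 0]] × [-11, -2]ᵀ
= [(0)(-11) + (1)(-2), (-1)(-11) + (0)(-2)]ᵀ
= [-2, 11]ᵀ
Result: (-2, 11)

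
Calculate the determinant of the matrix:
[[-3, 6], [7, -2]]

For a 2×2 matrix [[a, b], [c, d]], det = ad - bc
det = (-3)(-2) - (6)(7) = 6 - 42 = -36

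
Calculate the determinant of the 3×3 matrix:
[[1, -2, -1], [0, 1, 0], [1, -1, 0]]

Expansion along first row:
det = 1·det([[1,0],[-1,0]]) - -2·det([[0,0],[1,0]]) + -1·det([[0,1],[1,-1]])
    = 1·(1·0 - 0·-1) - -2·(0·0 - 0·1) + -1·(0·-1 - 1·1)
    = 1·0 - -2·0 + -1·-1
    = 0 + 0 + 1 = 1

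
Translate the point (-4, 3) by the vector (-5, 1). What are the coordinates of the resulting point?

Translation by (-5, 1) (homogeneous matrix [[1, 0, -5], [0, 1, 1], [0, 0, 1]]):
x' = -4 + -5 = -9
y' = 3 + 1 = 4
Result: (-9, 4)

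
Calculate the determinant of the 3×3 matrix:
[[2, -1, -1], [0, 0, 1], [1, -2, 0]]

Expansion along first row:
det = 2·det([[0,1],[-2,0]]) - -1·det([[0,1],[1,0]]) + -1·det([[0,0],[1,-2]])
    = 2·(0·0 - 1·-2) - -1·(0·0 - 1·1) + -1·(0·-2 - 0·1)
    = 2·2 - -1·-1 + -1·0
    = 4 + -1 + 0 = 3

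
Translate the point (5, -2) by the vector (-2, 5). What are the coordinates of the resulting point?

Translation by (-2, 5) (homogeneous matrix [[1, 0, -2], [0, 1, 5], [0, 0, 1]]):
x' = 5 + -2 = 3
y' = -2 + 5 = 3
Result: (3, 3)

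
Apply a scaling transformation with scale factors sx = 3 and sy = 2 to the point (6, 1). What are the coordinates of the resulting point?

Scaling matrix:
[[3, 0], [0, 2]]
Result: (6 × 3, 1 × 2) = (18, 2)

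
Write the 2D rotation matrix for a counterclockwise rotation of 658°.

Rotation matrix formula: [[cos θ, -sin θ], [sin θ, cos θ]]
For θ = 658°:
cos(658°) = 0.4695
sin(658°) = -0.8829
Result: [[0.4695, 0.8829], [-0.8829, 0.4695]]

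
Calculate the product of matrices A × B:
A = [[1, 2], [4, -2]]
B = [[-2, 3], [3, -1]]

Matrix multiplication:
C[0][0] = 1×-2 + 2×3 = 4
C[0][1] = 1×3 + 2×-1 = 1
C[1][0] = 4×-2 + -2×3 = -14
C[1][1] = 4×3 + -2×-1 = 14
Result: [[4, 1], [-14, 14]]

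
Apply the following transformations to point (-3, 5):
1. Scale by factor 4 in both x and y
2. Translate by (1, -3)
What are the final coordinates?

Step 1: Scale (-3, 5) by 4 → (-12, 20)
Step 2: Translate by (1, -3) → (-11, 17)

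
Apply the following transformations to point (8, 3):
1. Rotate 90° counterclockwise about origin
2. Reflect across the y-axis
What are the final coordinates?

Step 1: Rotate 90° → (-3, 8)
Step 2: Reflect across y-axis → (3, 8)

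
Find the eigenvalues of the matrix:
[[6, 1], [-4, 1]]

Characteristic equation: det(A - λI) = 0
λ² - (trace)λ + (det) = 0
trace = 6 + 1 = 7, det = (6)(1) - (1)(-4) = 10
λ² - (7)λ + (10) = 0
λ = (7 ± √((7)² - 4·(10))) / 2 = (7 ± √9) / 2
Solving: λ = 2, 5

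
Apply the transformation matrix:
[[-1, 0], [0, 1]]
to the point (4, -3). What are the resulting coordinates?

Matrix multiplication:
[[-1, 0], [0, 1]] × [4, -3]ᵀ
= [(-1)(4) + (0)(-3), (0)(4) + (1)(-3)]ᵀ
= [-4, -3]ᵀ
Result: (-4, -3)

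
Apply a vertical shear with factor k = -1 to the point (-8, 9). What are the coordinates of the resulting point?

Shear matrix for vertical shear with factor k = -1:
[[1, 0], [-1, 1]]
Result: (-8, 9) → (-8, 17)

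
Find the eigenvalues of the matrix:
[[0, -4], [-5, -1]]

Characteristic equation: det(A - λI) = 0
λ² - (trace)λ + (det) = 0
trace = 0 + -1 = -1, det = (0)(-1) - (-4)(-5) = -20
λ² - (-1)λ + (-20) = 0
λ = (-1 ± √((-1)² - 4·(-20))) / 2 = (-1 ± √81) / 2
Solving: λ = -5, 4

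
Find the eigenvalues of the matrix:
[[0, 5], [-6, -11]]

Characteristic equation: det(A - λI) = 0
λ² - (trace)λ + (det) = 0
trace = 0 + -11 = -11, det = (0)(-11) - (5)(-6) = 30
λ² - (-11)λ + (30) = 0
λ = (-11 ± √((-11)² - 4·(30))) / 2 = (-11 ± √1) / 2
Solving: λ = -6, -5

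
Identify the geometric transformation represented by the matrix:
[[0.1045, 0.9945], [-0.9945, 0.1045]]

This matrix represents: rotation by 276° counterclockwise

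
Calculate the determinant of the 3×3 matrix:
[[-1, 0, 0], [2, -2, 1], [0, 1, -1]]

Expansion along first row:
det = -1·det([[-2,1],[1,-1]]) - 0·det([[2,1],[0,-1]]) + 0·det([[2,-2],[0,1]])
    = -1·(-2·-1 - 1·1) - 0·(2·-1 - 1·0) + 0·(2·1 - -2·0)
    = -1·1 - 0·-2 + 0·2
    = -1 + 0 + 0 = -1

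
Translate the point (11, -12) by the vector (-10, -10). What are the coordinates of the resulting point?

Translation by (-10, -10) (homogeneous matrix [[1, 0, -10], [0, 1, -10], [0, 0, 1]]):
x' = 11 + -10 = 1
y' = -12 + -10 = -22
Result: (1, -22)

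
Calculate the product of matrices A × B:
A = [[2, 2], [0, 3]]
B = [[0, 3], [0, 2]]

Matrix multiplication:
C[0][0] = 2×0 + 2×0 = 0
C[0][1] = 2×3 + 2×2 = 10
C[1][0] = 0×0 + 3×0 = 0
C[1][1] = 0×3 + 3×2 = 6
Result: [[0, 10], [0, 6]]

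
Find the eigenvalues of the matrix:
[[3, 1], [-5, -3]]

Characteristic equation: det(A - λI) = 0
λ² - (trace)λ + (det) = 0
trace = 3 + -3 = 0, det = (3)(-3) - (1)(-5) = -4
λ² - (0)λ + (-4) = 0
λ = (0 ± √((0)² - 4·(-4))) / 2 = (0 ± √16) / 2
Solving: λ = -2, 2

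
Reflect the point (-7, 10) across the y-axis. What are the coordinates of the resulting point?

Reflection across y-axis: (-7, 10) → (7, 10)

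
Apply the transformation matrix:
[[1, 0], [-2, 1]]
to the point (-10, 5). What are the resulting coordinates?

Matrix multiplication:
[[1, 0], [-2, 1]] × [-10, 5]ᵀ
= [(1)(-10) + (0)(5), (-2)(-10) + (1)(5)]ᵀ
= [-10, 25]ᵀ
Result: (-10, 25)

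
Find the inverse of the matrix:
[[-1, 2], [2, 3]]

For [[a,b],[c,d]], inverse = (1/det)·[[d,-b],[-c,a]]
det = (-1)(3) - (2)(2) = -3 - 4 = -7
Inverse = (1/-7)·[[3, -2], [-2, -1]]
= [[-3/7, 2/7], [2/7, 1/7]]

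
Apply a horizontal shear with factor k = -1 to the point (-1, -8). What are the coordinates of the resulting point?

Shear matrix for horizontal shear with factor k = -1:
[[1, -1], [0, 1]]
Result: (-1, -8) → (7, -8)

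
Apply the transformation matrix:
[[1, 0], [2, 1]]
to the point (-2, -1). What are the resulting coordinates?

Matrix multiplication:
[[1, 0], [2, 1]] × [-2, -1]ᵀ
= [(1)(-2) + (0)(-1), (2)(-2) + (1)(-1)]ᵀ
= [-2, -5]ᵀ
Result: (-2, -5)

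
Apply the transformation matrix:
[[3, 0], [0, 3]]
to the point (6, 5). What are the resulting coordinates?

Matrix multiplication:
[[3, 0], [0, 3]] × [6, 5]ᵀ
= [(3)(6) + (0)(5), (0)(6) + (3)(5)]ᵀ
= [18, 15]ᵀ
Result: (18, 15)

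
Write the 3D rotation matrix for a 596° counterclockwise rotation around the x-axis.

Rotation matrix for counterclockwise 596° around x-axis:
cos(596°) = -0.5592, sin(596°) = -0.8290
Result: [[1, 0, 0], [0, -0.5592, 0.8290], [0, -0.8290, -0.5592]]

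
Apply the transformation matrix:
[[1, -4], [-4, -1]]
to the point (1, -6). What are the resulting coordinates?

Matrix multiplication:
[[1, -4], [-4, -1]] × [1, -6]ᵀ
= [(1)(1) + (-4)(-6), (-4)(1) + (-1)(-6)]ᵀ
= [25, 2]ᵀ
Result: (25, 2)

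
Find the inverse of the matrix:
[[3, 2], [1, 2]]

For [[a,b],[c,d]], inverse = (1/det)·[[d,-b],[-c,a]]
det = (3)(2) - (2)(1) = 6 - 2 = 4
Inverse = (1/4)·[[2, -2], [-1, 3]]
= [[1/2, -1/2], [-1/4, 3/4]]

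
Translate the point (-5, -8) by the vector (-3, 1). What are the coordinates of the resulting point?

Translation by (-3, 1) (homogeneous matrix [[1, 0, -3], [0, 1, 1], [0, 0, 1]]):
x' = -5 + -3 = -8
y' = -8 + 1 = -7
Result: (-8, -7)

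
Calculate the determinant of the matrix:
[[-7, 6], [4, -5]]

For a 2×2 matrix [[a, b], [c, d]], det = ad - bc
det = (-7)(-5) - (6)(4) = 35 - 24 = 11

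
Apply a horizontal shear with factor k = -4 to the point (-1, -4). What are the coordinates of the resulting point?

Shear matrix for horizontal shear with factor k = -4:
[[1, -4], [0, 1]]
Result: (-1, -4) → (15, -4)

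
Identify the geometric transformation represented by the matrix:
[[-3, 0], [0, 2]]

This matrix represents: non-uniform scaling by sx = -3, sy = 2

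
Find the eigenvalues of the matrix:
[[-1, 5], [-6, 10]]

Characteristic equation: det(A - λI) = 0
λ² - (trace)λ + (det) = 0
trace = -1 + 10 = 9, det = (-1)(10) - (5)(-6) = 20
λ² - (9)λ + (20) = 0
λ = (9 ± √((9)² - 4·(20))) / 2 = (9 ± √1) / 2
Solving: λ = 4, 5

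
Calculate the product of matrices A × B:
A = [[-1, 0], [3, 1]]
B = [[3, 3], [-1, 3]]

Matrix multiplication:
C[0][0] = -1×3 + 0×-1 = -3
C[0][1] = -1×3 + 0×3 = -3
C[1][0] = 3×3 + 1×-1 = 8
C[1][1] = 3×3 + 1×3 = 12
Result: [[-3, -3], [8, 12]]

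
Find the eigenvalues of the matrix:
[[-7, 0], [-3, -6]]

Characteristic equation: det(A - λI) = 0
λ² - (trace)λ + (det) = 0
trace = -7 + -6 = -13, det = (-7)(-6) - (0)(-3) = 42
λ² - (-13)λ + (42) = 0
λ = (-13 ± √((-13)² - 4·(42))) / 2 = (-13 ± √1) / 2
Solving: λ = -7, -6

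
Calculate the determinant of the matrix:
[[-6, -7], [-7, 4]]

For a 2×2 matrix [[a, b], [c, d]], det = ad - bc
det = (-6)(4) - (-7)(-7) = -24 - 49 = -73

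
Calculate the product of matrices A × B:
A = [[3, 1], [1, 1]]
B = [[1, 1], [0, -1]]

Matrix multiplication:
C[0][0] = 3×1 + 1×0 = 3
C[0][1] = 3×1 + 1×-1 = 2
C[1][0] = 1×1 + 1×0 = 1
C[1][1] = 1×1 + 1×-1 = 0
Result: [[3, 2], [1, 0]]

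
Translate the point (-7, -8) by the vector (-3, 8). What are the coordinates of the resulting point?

Translation by (-3, 8) (homogeneous matrix [[1, 0, -3], [0, 1, 8], [0, 0, 1]]):
x' = -7 + -3 = -10
y' = -8 + 8 = 0
Result: (-10, 0)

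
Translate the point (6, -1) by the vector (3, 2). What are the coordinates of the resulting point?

Translation by (3, 2) (homogeneous matrix [[1, 0, 3], [0, 1, 2], [0, 0, 1]]):
x' = 6 + 3 = 9
y' = -1 + 2 = 1
Result: (9, 1)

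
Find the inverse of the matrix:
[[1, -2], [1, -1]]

For [[a,b],[c,d]], inverse = (1/det)·[[d,-b],[-c,a]]
det = (1)(-1) - (-2)(1) = -1 - -2 = 1
Inverse = [[-1, 2], [-1, 1]]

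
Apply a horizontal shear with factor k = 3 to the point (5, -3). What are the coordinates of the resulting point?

Shear matrix for horizontal shear with factor k = 3:
[[1, 3], [0, 1]]
Result: (5, -3) → (-4, -3)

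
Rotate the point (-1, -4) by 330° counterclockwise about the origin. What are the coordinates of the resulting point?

Rotation matrix for 330°: [[cos 330°, -sin 330°], [sin 330°, cos 330°]] ≈ [[0.866025, 0.500000], [-0.500000, 0.866025]]
[[0.866025, 0.500000], [-0.500000, 0.866025]] × [-1, -4]ᵀ ≈ [-2.8660, -2.9641]ᵀ
Result: (-2.8660, -2.9641)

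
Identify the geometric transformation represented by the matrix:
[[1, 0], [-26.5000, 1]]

This matrix represents: vertical shear with factor -26.5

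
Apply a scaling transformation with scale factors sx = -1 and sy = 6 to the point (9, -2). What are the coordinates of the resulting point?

Scaling matrix:
[[-1, 0], [0, 6]]
Result: (9 × -1, -2 × 6) = (-9, -12)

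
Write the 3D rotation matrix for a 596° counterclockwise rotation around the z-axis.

Rotation matrix for counterclockwise 596° around z-axis:
cos(596°) = -0.5592, sin(596°) = -0.8290
Result: [[-0.5592, 0.8290, 0], [-0.8290, -0.5592, 0], [0, 0, 1]]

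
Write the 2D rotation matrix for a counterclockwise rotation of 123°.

Rotation matrix formula: [[cos θ, -sin θ], [sin θ, cos θ]]
For θ = 123°:
cos(123°) = -0.5446
sin(123°) = 0.8387
Result: [[-0.5446, -0.8387], [0.8387, -0.5446]]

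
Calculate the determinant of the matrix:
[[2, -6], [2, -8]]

For a 2×2 matrix [[a, b], [c, d]], det = ad - bc
det = (2)(-8) - (-6)(2) = -16 - -12 = -4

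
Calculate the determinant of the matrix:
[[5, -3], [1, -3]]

For a 2×2 matrix [[a, b], [c, d]], det = ad - bc
det = (5)(-3) - (-3)(1) = -15 - -3 = -12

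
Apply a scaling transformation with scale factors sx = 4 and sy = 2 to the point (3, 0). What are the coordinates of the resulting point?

Scaling matrix:
[[4, 0], [0, 2]]
Result: (3 × 4, 0 × 2) = (12, 0)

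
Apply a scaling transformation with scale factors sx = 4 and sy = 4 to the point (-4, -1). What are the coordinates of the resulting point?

Scaling matrix:
[[4, 0], [0, 4]]
Result: (-4 × 4, -1 × 4) = (-16, -4)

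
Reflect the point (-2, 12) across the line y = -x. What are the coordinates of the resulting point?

Reflection across line y = -x: (-2, 12) → (-12, 2)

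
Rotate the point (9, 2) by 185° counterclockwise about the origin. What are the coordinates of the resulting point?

Rotation matrix for 185°: [[cos 185°, -sin 185°], [sin 185°, cos 185°]] ≈ [[-0.996195, 0.087156], [-0.087156, -0.996195]]
[[-0.996195, 0.087156], [-0.087156, -0.996195]] × [9, 2]ᵀ ≈ [-8.7914, -2.7768]ᵀ
Result: (-8.7914, -2.7768)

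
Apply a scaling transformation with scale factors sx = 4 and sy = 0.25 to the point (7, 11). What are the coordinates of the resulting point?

Scaling matrix:
[[4, 0], [0, 0.25]]
Result: (7 × 4, 11 × 0.25) = (28, 2.75)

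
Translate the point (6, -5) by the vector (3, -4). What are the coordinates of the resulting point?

Translation by (3, -4) (homogeneous matrix [[1, 0, 3], [0, 1, -4], [0, 0, 1]]):
x' = 6 + 3 = 9
y' = -5 + -4 = -9
Result: (9, -9)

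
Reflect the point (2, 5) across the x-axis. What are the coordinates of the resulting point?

Reflection across x-axis: (2, 5) → (2, -5)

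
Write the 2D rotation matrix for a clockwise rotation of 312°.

Rotation matrix formula: [[cos θ, -sin θ], [sin θ, cos θ]]
A clockwise rotation by 312° is equivalent to a counterclockwise rotation by -312°.
For θ = -312°:
cos(-312°) = 0.6691
sin(-312°) = 0.7431
Result: [[0.6691, -0.7431], [0.7431, 0.6691]]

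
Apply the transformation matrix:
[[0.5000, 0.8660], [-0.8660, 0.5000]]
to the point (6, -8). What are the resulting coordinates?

Matrix multiplication:
[[0.5000, 0.8660], [-0.8660, 0.5000]] × [6, -8]ᵀ
= [(0.5000)(6) + (0.8660)(-8), (-0.8660)(6) + (0.5000)(-8)]ᵀ
= [-3.9280, -9.1960]ᵀ
Result: (-3.9280, -9.1960)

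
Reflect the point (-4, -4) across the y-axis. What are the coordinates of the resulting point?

Reflection across y-axis: (-4, -4) → (4, -4)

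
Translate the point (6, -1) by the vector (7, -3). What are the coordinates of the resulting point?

Translation by (7, -3) (homogeneous matrix [[1, 0, 7], [0, 1, -3], [0, 0, 1]]):
x' = 6 + 7 = 13
y' = -1 + -3 = -4
Result: (13, -4)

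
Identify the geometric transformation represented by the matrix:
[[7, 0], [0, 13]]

This matrix represents: non-uniform scaling by sx = 7, sy = 13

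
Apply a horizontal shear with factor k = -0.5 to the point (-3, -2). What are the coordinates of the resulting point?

Shear matrix for horizontal shear with factor k = -0.5:
[[1, -0.50], [0, 1]]
Result: (-3, -2) → (-2, -2)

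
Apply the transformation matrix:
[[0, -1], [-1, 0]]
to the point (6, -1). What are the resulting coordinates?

Matrix multiplication:
[[0, -1], [-1, 0]] × [6, -1]ᵀ
= [(0)(6) + (-1)(-1), (-1)(6) + (0)(-1)]ᵀ
= [1, -6]ᵀ
Result: (1, -6)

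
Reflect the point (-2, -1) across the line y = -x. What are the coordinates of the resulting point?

Reflection across line y = -x: (-2, -1) → (1, 2)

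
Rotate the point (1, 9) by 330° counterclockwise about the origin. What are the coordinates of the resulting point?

Rotation matrix for 330°: [[cos 330°, -sin 330°], [sin 330°, cos 330°]] ≈ [[0.866025, 0.500000], [-0.500000, 0.866025]]
[[0.866025, 0.500000], [-0.500000, 0.866025]] × [1, 9]ᵀ ≈ [5.3660, 7.2942]ᵀ
Result: (5.3660, 7.2942)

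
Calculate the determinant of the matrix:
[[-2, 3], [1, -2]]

For a 2×2 matrix [[a, b], [c, d]], det = ad - bc
det = (-2)(-2) - (3)(1) = 4 - 3 = 1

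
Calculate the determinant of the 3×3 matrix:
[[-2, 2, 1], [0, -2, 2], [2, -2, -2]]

Expansion along first row:
det = -2·det([[-2,2],[-2,-2]]) - 2·det([[0,2],[2,-2]]) + 1·det([[0,-2],[2,-2]])
    = -2·(-2·-2 - 2·-2) - 2·(0·-2 - 2·2) + 1·(0·-2 - -2·2)
    = -2·8 - 2·-4 + 1·4
    = -16 + 8 + 4 = -4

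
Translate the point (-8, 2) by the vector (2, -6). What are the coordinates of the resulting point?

Translation by (2, -6) (homogeneous matrix [[1, 0, 2], [0, 1, -6], [0, 0, 1]]):
x' = -8 + 2 = -6
y' = 2 + -6 = -4
Result: (-6, -4)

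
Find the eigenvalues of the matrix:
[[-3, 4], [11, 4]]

Characteristic equation: det(A - λI) = 0
λ² - (trace)λ + (det) = 0
trace = -3 + 4 = 1, det = (-3)(4) - (4)(11) = -56
λ² - (1)λ + (-56) = 0
λ = (1 ± √((1)² - 4·(-56))) / 2 = (1 ± √225) / 2
Solving: λ = -7, 8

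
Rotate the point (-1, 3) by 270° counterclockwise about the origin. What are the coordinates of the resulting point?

Rotation matrix for 270°: [[cos 270°, -sin 270°], [sin 270°, cos 270°]] = [[0, 1], [-1, 0]]
[[0, 1], [-1, 0]] × [-1, 3]ᵀ = [3, 1]ᵀ
Result: (3, 1)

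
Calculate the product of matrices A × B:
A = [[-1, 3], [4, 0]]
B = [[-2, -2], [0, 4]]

Matrix multiplication:
C[0][0] = -1×-2 + 3×0 = 2
C[0][1] = -1×-2 + 3×4 = 14
C[1][0] = 4×-2 + 0×0 = -8
C[1][1] = 4×-2 + 0×4 = -8
Result: [[2, 14], [-8, -8]]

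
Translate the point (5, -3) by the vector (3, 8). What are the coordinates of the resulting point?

Translation by (3, 8) (homogeneous matrix [[1, 0, 3], [0, 1, 8], [0, 0, 1]]):
x' = 5 + 3 = 8
y' = -3 + 8 = 5
Result: (8, 5)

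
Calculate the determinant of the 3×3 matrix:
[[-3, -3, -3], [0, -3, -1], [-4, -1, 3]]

Expansion along first row:
det = -3·det([[-3,-1],[-1,3]]) - -3·det([[0,-1],[-4,3]]) + -3·det([[0,-3],[-4,-1]])
    = -3·(-3·3 - -1·-1) - -3·(0·3 - -1·-4) + -3·(0·-1 - -3·-4)
    = -3·-10 - -3·-4 + -3·-12
    = 30 + -12 + 36 = 54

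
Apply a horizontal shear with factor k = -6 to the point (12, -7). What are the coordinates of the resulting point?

Shear matrix for horizontal shear with factor k = -6:
[[1, -6], [0, 1]]
Result: (12, -7) → (54, -7)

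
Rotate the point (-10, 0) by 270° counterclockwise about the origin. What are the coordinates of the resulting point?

Rotation matrix for 270°: [[cos 270°, -sin 270°], [sin 270°, cos 270°]] = [[0, 1], [-1, 0]]
[[0, 1], [-1, 0]] × [-10, 0]ᵀ = [0, 10]ᵀ
Result: (0, 10)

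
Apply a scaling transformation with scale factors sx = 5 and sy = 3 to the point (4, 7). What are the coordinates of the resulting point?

Scaling matrix:
[[5, 0], [0, 3]]
Result: (4 × 5, 7 × 3) = (20, 21)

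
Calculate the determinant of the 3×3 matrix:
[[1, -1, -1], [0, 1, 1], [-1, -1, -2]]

Expansion along first row:
det = 1·det([[1,1],[-1,-2]]) - -1·det([[0,1],[-1,-2]]) + -1·det([[0,1],[-1,-1]])
    = 1·(1·-2 - 1·-1) - -1·(0·-2 - 1·-1) + -1·(0·-1 - 1·-1)
    = 1·-1 - -1·1 + -1·1
    = -1 + 1 + -1 = -1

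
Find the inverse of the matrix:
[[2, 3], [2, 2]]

For [[a,b],[c,d]], inverse = (1/det)·[[d,-b],[-c,a]]
det = (2)(2) - (3)(2) = 4 - 6 = -2
Inverse = (1/-2)·[[2, -3], [-2, 2]]
= [[-1, 3/2], [1, -1]]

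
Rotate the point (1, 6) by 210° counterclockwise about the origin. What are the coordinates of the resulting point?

Rotation matrix for 210°: [[cos 210°, -sin 210°], [sin 210°, cos 210°]] ≈ [[-0.866025, 0.500000], [-0.500000, -0.866025]]
[[-0.866025, 0.500000], [-0.500000, -0.866025]] × [1, 6]ᵀ ≈ [2.1340, -5.6962]ᵀ
Result: (2.1340, -5.6962)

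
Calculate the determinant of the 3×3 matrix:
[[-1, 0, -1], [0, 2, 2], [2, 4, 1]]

Expansion along first row:
det = -1·det([[2,2],[4,1]]) - 0·det([[0,2],[2,1]]) + -1·det([[0,2],[2,4]])
    = -1·(2·1 - 2·4) - 0·(0·1 - 2·2) + -1·(0·4 - 2·2)
    = -1·-6 - 0·-4 + -1·-4
    = 6 + 0 + 4 = 10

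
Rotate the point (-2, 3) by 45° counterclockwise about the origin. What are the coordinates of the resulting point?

Rotation matrix for 45°: [[cos 45°, -sin 45°], [sin 45°, cos 45°]] ≈ [[0.707107, -0.707107], [0.707107, 0.707107]]
[[0.707107, -0.707107], [0.707107, 0.707107]] × [-2, 3]ᵀ ≈ [-3.5355, 0.7071]ᵀ
Result: (-3.5355, 0.7071)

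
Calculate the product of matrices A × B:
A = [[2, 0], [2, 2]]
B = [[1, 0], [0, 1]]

Matrix multiplication:
C[0][0] = 2×1 + 0×0 = 2
C[0][1] = 2×0 + 0×1 = 0
C[1][0] = 2×1 + 2×0 = 2
C[1][1] = 2×0 + 2×1 = 2
Result: [[2, 0], [2, 2]]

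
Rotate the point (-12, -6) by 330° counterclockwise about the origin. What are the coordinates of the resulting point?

Rotation matrix for 330°: [[cos 330°, -sin 330°], [sin 330°, cos 330°]] ≈ [[0.866025, 0.500000], [-0.500000, 0.866025]]
[[0.866025, 0.500000], [-0.500000, 0.866025]] × [-12, -6]ᵀ ≈ [-13.3923, 0.8038]ᵀ
Result: (-13.3923, 0.8038)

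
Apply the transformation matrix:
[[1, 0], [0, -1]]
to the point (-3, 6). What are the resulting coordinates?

Matrix multiplication:
[[1, 0], [0, -1]] × [-3, 6]ᵀ
= [(1)(-3) + (0)(6), (0)(-3) + (-1)(6)]ᵀ
= [-3, -6]ᵀ
Result: (-3, -6)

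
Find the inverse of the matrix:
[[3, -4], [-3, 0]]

For [[a,b],[c,d]], inverse = (1/det)·[[d,-b],[-c,a]]
det = (3)(0) - (-4)(-3) = 0 - 12 = -12
Inverse = (1/-12)·[[0, 4], [3, 3]]
= [[0, -1/3], [-1/4, -1/4]]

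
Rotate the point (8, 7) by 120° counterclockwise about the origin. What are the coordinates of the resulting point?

Rotation matrix for 120°: [[cos 120°, -sin 120°], [sin 120°, cos 120°]] ≈ [[-0.500000, -0.866025], [0.866025, -0.500000]]
[[-0.500000, -0.866025], [0.866025, -0.500000]] × [8, 7]ᵀ ≈ [-10.0622, 3.4282]ᵀ
Result: (-10.0622, 3.4282)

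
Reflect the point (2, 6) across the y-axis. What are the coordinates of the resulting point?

Reflection across y-axis: (2, 6) → (-2, 6)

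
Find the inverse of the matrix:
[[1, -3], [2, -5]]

For [[a,b],[c,d]], inverse = (1/det)·[[d,-b],[-c,a]]
det = (1)(-5) - (-3)(2) = -5 - -6 = 1
Inverse = [[-5, 3], [-2, 1]]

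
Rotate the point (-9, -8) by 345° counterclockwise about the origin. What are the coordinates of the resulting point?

Rotation matrix for 345°: [[cos 345°, -sin 345°], [sin 345°, cos 345°]] ≈ [[0.965926, 0.258819], [-0.258819, 0.965926]]
[[0.965926, 0.258819], [-0.258819, 0.965926]] × [-9, -8]ᵀ ≈ [-10.7639, -5.3980]ᵀ
Result: (-10.7639, -5.3980)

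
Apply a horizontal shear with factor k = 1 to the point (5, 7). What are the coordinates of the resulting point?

Shear matrix for horizontal shear with factor k = 1:
[[1, 1], [0, 1]]
Result: (5, 7) → (12, 7)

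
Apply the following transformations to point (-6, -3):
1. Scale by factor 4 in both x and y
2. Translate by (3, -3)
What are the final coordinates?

Step 1: Scale (-6, -3) by 4 → (-24, -12)
Step 2: Translate by (3, -3) → (-21, -15)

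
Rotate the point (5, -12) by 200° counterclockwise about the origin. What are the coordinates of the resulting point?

Rotation matrix for 200°: [[cos 200°, -sin 200°], [sin 200°, cos 200°]] ≈ [[-0.939693, 0.342020], [-0.342020, -0.939693]]
[[-0.939693, 0.342020], [-0.342020, -0.939693]] × [5, -12]ᵀ ≈ [-8.8027, 9.5662]ᵀ
Result: (-8.8027, 9.5662)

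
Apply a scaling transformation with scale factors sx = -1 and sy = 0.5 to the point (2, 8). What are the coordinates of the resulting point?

Scaling matrix:
[[-1, 0], [0, 0.50]]
Result: (2 × -1, 8 × 0.5) = (-2, 4)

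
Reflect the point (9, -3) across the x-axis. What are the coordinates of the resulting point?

Reflection across x-axis: (9, -3) → (9, 3)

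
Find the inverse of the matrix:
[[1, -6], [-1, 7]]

For [[a,b],[c,d]], inverse = (1/det)·[[d,-b],[-c,a]]
det = (1)(7) - (-6)(-1) = 7 - 6 = 1
Inverse = [[7, 6], [1, 1]]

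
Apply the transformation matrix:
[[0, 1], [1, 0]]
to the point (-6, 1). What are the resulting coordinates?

Matrix multiplication:
[[0, 1], [1, 0]] × [-6, 1]ᵀ
= [(0)(-6) + (1)(1), (1)(-6) + (0)(1)]ᵀ
= [1, -6]ᵀ
Result: (1, -6)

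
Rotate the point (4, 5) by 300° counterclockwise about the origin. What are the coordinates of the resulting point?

Rotation matrix for 300°: [[cos 300°, -sin 300°], [sin 300°, cos 300°]] ≈ [[0.500000, 0.866025], [-0.866025, 0.500000]]
[[0.500000, 0.866025], [-0.866025, 0.500000]] × [4, 5]ᵀ ≈ [6.3301, -0.9641]ᵀ
Result: (6.3301, -0.9641)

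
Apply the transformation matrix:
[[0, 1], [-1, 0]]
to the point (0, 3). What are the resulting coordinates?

Matrix multiplication:
[[0, 1], [-1, 0]] × [0, 3]ᵀ
= [(0)(0) + (1)(3), (-1)(0) + (0)(3)]ᵀ
= [3, 0]ᵀ
Result: (3, 0)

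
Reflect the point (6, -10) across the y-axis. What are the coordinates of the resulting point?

Reflection across y-axis: (6, -10) → (-6, -10)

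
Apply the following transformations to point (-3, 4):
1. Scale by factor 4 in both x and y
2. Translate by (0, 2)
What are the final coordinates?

Step 1: Scale (-3, 4) by 4 → (-12, 16)
Step 2: Translate by (0, 2) → (-12, 18)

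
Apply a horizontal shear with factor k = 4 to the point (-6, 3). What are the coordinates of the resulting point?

Shear matrix for horizontal shear with factor k = 4:
[[1, 4], [0, 1]]
Result: (-6, 3) → (6, 3)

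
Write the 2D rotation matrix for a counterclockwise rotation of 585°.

Rotation matrix formula: [[cos θ, -sin θ], [sin θ, cos θ]]
For θ = 585°:
cos(585°) = -√2/2
sin(585°) = -√2/2
Result: [[-√2/2, √2/2], [-√2/2, -√2/2]]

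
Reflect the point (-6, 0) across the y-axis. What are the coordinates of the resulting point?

Reflection across y-axis: (-6, 0) → (6, 0)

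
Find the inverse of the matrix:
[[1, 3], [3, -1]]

For [[a,b],[c,d]], inverse = (1/det)·[[d,-b],[-c,a]]
det = (1)(-1) - (3)(3) = -1 - 9 = -10
Inverse = (1/-10)·[[-1, -3], [-3, 1]]
= [[1/10, 3/10], [3/10, -1/10]]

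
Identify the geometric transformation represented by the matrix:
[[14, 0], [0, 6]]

This matrix represents: non-uniform scaling by sx = 14, sy = 6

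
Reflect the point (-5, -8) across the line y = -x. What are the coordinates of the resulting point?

Reflection across line y = -x: (-5, -8) → (8, 5)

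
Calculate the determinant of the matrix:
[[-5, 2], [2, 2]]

For a 2×2 matrix [[a, b], [c, d]], det = ad - bc
det = (-5)(2) - (2)(2) = -10 - 4 = -14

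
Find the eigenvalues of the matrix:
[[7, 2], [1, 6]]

Characteristic equation: det(A - λI) = 0
λ² - (trace)λ + (det) = 0
trace = 7 + 6 = 13, det = (7)(6) - (2)(1) = 40
λ² - (13)λ + (40) = 0
λ = (13 ± √((13)² - 4·(40))) / 2 = (13 ± √9) / 2
Solving: λ = 5, 8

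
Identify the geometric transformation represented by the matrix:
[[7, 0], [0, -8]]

This matrix represents: non-uniform scaling by sx = 7, sy = -8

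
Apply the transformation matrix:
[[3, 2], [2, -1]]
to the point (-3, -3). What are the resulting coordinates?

Matrix multiplication:
[[3, 2], [2, -1]] × [-3, -3]ᵀ
= [(3)(-3) + (2)(-3), (2)(-3) + (-1)(-3)]ᵀ
= [-15, -3]ᵀ
Result: (-15, -3)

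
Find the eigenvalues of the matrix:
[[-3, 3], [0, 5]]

Characteristic equation: det(A - λI) = 0
λ² - (trace)λ + (det) = 0
trace = -3 + 5 = 2, det = (-3)(5) - (3)(0) = -15
λ² - (2)λ + (-15) = 0
λ = (2 ± √((2)² - 4·(-15))) / 2 = (2 ± √64) / 2
Solving: λ = -3, 5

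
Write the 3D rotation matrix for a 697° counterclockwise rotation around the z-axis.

Rotation matrix for counterclockwise 697° around z-axis:
cos(697°) = 0.9205, sin(697°) = -0.3907
Result: [[0.9205, 0.3907, 0], [-0.3907, 0.9205, 0], [0, 0, 1]]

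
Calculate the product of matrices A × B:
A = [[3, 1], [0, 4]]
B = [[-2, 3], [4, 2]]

Matrix multiplication:
C[0][0] = 3×-2 + 1×4 = -2
C[0][1] = 3×3 + 1×2 = 11
C[1][0] = 0×-2 + 4×4 = 16
C[1][1] = 0×3 + 4×2 = 8
Result: [[-2, 11], [16, 8]]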